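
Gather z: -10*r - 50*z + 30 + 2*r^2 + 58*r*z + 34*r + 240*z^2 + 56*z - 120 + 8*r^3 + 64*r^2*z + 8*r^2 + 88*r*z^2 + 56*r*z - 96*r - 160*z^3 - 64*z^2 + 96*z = 8*r^3 + 10*r^2 - 72*r - 160*z^3 + z^2*(88*r + 176) + z*(64*r^2 + 114*r + 102) - 90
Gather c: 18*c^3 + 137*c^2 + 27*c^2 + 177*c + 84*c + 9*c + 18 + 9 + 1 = 18*c^3 + 164*c^2 + 270*c + 28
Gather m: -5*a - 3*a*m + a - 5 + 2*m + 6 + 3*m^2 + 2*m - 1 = -4*a + 3*m^2 + m*(4 - 3*a)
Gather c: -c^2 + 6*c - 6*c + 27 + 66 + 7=100 - c^2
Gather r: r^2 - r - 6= r^2 - r - 6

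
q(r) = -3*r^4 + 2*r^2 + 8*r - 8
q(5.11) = -1960.42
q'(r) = -12*r^3 + 4*r + 8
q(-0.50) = -11.69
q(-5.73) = -3222.17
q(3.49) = -400.78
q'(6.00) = -2560.00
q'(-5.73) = 2242.67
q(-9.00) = -19601.00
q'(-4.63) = 1180.51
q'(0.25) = 8.81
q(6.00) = -3776.00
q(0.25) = -5.89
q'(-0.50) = 7.50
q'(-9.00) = 8720.00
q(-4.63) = -1380.79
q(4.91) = -1664.11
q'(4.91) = -1392.81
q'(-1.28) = 28.05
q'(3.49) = -488.14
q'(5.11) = -1572.75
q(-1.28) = -23.02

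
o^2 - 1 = (o - 1)*(o + 1)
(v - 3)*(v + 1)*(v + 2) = v^3 - 7*v - 6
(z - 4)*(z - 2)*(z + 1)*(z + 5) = z^4 - 23*z^2 + 18*z + 40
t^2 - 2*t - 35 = (t - 7)*(t + 5)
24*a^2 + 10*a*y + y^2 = (4*a + y)*(6*a + y)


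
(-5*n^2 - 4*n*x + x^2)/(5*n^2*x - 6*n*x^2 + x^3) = (n + x)/(x*(-n + x))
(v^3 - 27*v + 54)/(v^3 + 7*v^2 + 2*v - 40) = (v^3 - 27*v + 54)/(v^3 + 7*v^2 + 2*v - 40)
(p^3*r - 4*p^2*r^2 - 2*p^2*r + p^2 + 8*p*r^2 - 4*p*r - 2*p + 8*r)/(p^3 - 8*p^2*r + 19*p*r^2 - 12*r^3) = (p^2*r - 2*p*r + p - 2)/(p^2 - 4*p*r + 3*r^2)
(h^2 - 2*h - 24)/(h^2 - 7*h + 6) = (h + 4)/(h - 1)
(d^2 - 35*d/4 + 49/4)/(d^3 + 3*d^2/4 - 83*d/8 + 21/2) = 2*(d - 7)/(2*d^2 + 5*d - 12)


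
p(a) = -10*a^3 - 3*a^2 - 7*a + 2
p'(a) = -30*a^2 - 6*a - 7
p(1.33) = -36.14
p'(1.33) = -68.05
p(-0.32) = 4.26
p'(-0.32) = -8.15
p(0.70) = -7.80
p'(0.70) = -25.90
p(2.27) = -146.32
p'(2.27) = -175.21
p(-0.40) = 4.96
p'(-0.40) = -9.40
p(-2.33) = 128.52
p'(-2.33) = -155.89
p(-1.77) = 60.44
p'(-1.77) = -90.37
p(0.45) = -2.67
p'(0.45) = -15.78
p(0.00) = 2.00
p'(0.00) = -7.00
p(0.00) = 2.00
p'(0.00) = -7.00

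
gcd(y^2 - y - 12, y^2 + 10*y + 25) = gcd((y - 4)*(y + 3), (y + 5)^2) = 1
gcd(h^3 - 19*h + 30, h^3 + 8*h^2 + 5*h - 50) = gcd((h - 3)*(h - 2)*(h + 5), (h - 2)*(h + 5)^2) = h^2 + 3*h - 10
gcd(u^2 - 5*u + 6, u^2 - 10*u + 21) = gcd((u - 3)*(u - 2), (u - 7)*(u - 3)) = u - 3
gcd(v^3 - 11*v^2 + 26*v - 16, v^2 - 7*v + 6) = v - 1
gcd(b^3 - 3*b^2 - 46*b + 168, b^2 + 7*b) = b + 7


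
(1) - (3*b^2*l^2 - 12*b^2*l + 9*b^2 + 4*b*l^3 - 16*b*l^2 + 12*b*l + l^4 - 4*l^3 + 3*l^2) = -3*b^2*l^2 + 12*b^2*l - 9*b^2 - 4*b*l^3 + 16*b*l^2 - 12*b*l - l^4 + 4*l^3 - 3*l^2 + 1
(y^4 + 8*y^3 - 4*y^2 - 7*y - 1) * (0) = 0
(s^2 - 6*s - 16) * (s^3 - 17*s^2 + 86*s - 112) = s^5 - 23*s^4 + 172*s^3 - 356*s^2 - 704*s + 1792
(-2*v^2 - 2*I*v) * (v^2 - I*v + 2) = -2*v^4 - 6*v^2 - 4*I*v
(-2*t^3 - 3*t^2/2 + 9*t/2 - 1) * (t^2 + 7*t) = -2*t^5 - 31*t^4/2 - 6*t^3 + 61*t^2/2 - 7*t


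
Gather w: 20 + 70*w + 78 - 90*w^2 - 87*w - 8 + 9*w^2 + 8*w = -81*w^2 - 9*w + 90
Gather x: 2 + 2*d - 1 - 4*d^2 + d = -4*d^2 + 3*d + 1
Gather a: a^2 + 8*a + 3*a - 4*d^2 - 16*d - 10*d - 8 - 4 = a^2 + 11*a - 4*d^2 - 26*d - 12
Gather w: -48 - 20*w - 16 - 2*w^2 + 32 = -2*w^2 - 20*w - 32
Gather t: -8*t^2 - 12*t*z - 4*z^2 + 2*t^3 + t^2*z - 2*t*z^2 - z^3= 2*t^3 + t^2*(z - 8) + t*(-2*z^2 - 12*z) - z^3 - 4*z^2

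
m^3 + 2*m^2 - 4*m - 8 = (m - 2)*(m + 2)^2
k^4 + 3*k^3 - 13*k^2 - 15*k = k*(k - 3)*(k + 1)*(k + 5)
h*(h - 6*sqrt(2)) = h^2 - 6*sqrt(2)*h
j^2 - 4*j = j*(j - 4)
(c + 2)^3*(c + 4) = c^4 + 10*c^3 + 36*c^2 + 56*c + 32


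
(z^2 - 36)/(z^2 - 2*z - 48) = (z - 6)/(z - 8)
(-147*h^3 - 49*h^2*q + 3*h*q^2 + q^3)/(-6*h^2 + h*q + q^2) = (-49*h^2 + q^2)/(-2*h + q)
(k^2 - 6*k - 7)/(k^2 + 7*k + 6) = (k - 7)/(k + 6)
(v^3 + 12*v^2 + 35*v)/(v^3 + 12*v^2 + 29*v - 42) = v*(v + 5)/(v^2 + 5*v - 6)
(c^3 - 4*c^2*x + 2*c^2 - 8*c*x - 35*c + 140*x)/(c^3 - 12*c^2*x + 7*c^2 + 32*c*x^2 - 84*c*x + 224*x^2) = (5 - c)/(-c + 8*x)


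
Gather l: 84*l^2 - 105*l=84*l^2 - 105*l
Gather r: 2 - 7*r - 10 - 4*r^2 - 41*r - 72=-4*r^2 - 48*r - 80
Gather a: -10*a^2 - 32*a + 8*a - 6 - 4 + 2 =-10*a^2 - 24*a - 8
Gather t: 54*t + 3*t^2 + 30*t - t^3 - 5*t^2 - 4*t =-t^3 - 2*t^2 + 80*t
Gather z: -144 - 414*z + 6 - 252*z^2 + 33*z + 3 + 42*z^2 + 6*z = -210*z^2 - 375*z - 135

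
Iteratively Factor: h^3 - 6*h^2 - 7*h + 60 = (h + 3)*(h^2 - 9*h + 20) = (h - 5)*(h + 3)*(h - 4)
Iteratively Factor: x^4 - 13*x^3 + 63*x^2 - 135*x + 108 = (x - 3)*(x^3 - 10*x^2 + 33*x - 36) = (x - 3)^2*(x^2 - 7*x + 12) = (x - 3)^3*(x - 4)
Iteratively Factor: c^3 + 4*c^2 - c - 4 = (c - 1)*(c^2 + 5*c + 4) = (c - 1)*(c + 4)*(c + 1)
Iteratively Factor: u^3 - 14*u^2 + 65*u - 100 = (u - 4)*(u^2 - 10*u + 25) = (u - 5)*(u - 4)*(u - 5)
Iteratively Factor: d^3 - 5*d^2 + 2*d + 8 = (d + 1)*(d^2 - 6*d + 8) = (d - 4)*(d + 1)*(d - 2)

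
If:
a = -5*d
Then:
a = -5*d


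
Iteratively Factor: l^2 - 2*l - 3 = (l + 1)*(l - 3)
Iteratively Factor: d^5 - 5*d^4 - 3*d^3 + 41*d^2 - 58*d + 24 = (d - 1)*(d^4 - 4*d^3 - 7*d^2 + 34*d - 24) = (d - 2)*(d - 1)*(d^3 - 2*d^2 - 11*d + 12) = (d - 2)*(d - 1)^2*(d^2 - d - 12) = (d - 2)*(d - 1)^2*(d + 3)*(d - 4)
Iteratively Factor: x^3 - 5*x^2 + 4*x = (x - 4)*(x^2 - x) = (x - 4)*(x - 1)*(x)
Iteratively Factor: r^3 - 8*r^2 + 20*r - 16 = (r - 4)*(r^2 - 4*r + 4) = (r - 4)*(r - 2)*(r - 2)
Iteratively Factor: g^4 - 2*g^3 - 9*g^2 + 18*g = (g - 2)*(g^3 - 9*g) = (g - 3)*(g - 2)*(g^2 + 3*g) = g*(g - 3)*(g - 2)*(g + 3)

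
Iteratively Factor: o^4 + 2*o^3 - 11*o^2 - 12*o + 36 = (o + 3)*(o^3 - o^2 - 8*o + 12) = (o - 2)*(o + 3)*(o^2 + o - 6) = (o - 2)*(o + 3)^2*(o - 2)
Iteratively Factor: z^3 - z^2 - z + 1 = (z + 1)*(z^2 - 2*z + 1) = (z - 1)*(z + 1)*(z - 1)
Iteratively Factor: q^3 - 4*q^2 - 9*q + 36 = (q - 4)*(q^2 - 9) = (q - 4)*(q + 3)*(q - 3)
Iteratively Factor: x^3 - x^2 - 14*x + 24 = (x - 2)*(x^2 + x - 12) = (x - 3)*(x - 2)*(x + 4)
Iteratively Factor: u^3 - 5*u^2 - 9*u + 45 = (u - 5)*(u^2 - 9) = (u - 5)*(u + 3)*(u - 3)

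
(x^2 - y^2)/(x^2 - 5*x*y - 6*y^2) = (x - y)/(x - 6*y)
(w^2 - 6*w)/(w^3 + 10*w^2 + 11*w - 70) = w*(w - 6)/(w^3 + 10*w^2 + 11*w - 70)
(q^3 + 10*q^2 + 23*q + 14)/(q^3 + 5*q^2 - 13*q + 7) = (q^2 + 3*q + 2)/(q^2 - 2*q + 1)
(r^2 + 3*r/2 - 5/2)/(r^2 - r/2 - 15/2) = (r - 1)/(r - 3)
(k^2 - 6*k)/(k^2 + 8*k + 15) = k*(k - 6)/(k^2 + 8*k + 15)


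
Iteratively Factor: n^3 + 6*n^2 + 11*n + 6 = (n + 3)*(n^2 + 3*n + 2) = (n + 2)*(n + 3)*(n + 1)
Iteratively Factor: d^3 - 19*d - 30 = (d - 5)*(d^2 + 5*d + 6) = (d - 5)*(d + 3)*(d + 2)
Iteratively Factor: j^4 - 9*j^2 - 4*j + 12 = (j - 3)*(j^3 + 3*j^2 - 4) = (j - 3)*(j + 2)*(j^2 + j - 2) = (j - 3)*(j + 2)^2*(j - 1)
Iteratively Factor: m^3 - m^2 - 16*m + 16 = (m + 4)*(m^2 - 5*m + 4) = (m - 1)*(m + 4)*(m - 4)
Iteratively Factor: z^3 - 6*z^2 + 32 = (z - 4)*(z^2 - 2*z - 8) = (z - 4)*(z + 2)*(z - 4)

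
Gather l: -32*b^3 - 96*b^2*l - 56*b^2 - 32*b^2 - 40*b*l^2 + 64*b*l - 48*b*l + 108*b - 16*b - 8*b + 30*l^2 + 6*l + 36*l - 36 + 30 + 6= -32*b^3 - 88*b^2 + 84*b + l^2*(30 - 40*b) + l*(-96*b^2 + 16*b + 42)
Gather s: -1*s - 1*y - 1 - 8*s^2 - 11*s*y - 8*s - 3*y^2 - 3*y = -8*s^2 + s*(-11*y - 9) - 3*y^2 - 4*y - 1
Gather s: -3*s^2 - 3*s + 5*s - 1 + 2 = -3*s^2 + 2*s + 1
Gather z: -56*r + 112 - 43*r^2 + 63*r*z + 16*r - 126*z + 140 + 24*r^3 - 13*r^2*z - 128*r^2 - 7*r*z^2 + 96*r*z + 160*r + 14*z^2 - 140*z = 24*r^3 - 171*r^2 + 120*r + z^2*(14 - 7*r) + z*(-13*r^2 + 159*r - 266) + 252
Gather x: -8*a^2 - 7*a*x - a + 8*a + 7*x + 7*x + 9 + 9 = -8*a^2 + 7*a + x*(14 - 7*a) + 18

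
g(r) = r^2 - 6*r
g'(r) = 2*r - 6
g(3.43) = -8.82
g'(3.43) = 0.86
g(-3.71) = 36.02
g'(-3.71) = -13.42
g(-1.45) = 10.80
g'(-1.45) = -8.90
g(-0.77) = 5.21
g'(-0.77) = -7.54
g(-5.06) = 55.96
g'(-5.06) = -16.12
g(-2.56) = 21.91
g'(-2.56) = -11.12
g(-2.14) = 17.42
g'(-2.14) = -10.28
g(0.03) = -0.18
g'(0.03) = -5.94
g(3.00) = -9.00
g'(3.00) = 0.00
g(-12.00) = 216.00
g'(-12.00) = -30.00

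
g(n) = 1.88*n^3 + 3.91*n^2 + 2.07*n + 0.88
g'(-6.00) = 158.19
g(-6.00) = -276.86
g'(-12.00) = 720.39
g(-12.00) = -2709.56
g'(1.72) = 32.21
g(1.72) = 25.57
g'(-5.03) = 105.43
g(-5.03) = -149.86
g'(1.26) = 20.88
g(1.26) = 13.46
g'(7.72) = 398.58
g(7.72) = 1114.88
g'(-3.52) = 44.43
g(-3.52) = -39.95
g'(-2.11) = 10.68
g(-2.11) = -3.74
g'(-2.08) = 10.21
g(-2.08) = -3.43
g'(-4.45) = 78.96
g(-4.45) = -96.57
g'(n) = 5.64*n^2 + 7.82*n + 2.07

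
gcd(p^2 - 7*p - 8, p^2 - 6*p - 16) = p - 8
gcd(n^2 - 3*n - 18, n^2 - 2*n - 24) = n - 6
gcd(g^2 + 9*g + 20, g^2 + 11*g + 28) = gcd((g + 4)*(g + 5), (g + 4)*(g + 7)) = g + 4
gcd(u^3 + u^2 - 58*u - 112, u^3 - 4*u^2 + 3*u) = 1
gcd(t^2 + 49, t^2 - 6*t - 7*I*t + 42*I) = t - 7*I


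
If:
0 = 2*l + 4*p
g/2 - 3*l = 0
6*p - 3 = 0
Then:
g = -6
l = -1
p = 1/2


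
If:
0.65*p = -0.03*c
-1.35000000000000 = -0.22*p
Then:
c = -132.95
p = 6.14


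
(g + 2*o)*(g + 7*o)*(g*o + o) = g^3*o + 9*g^2*o^2 + g^2*o + 14*g*o^3 + 9*g*o^2 + 14*o^3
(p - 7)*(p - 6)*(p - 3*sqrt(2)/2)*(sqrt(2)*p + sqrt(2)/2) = sqrt(2)*p^4 - 25*sqrt(2)*p^3/2 - 3*p^3 + 75*p^2/2 + 71*sqrt(2)*p^2/2 - 213*p/2 + 21*sqrt(2)*p - 63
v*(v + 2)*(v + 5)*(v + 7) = v^4 + 14*v^3 + 59*v^2 + 70*v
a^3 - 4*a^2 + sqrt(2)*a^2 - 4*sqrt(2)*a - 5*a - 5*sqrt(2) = (a - 5)*(a + 1)*(a + sqrt(2))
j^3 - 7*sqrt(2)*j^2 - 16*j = j*(j - 8*sqrt(2))*(j + sqrt(2))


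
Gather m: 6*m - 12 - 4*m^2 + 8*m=-4*m^2 + 14*m - 12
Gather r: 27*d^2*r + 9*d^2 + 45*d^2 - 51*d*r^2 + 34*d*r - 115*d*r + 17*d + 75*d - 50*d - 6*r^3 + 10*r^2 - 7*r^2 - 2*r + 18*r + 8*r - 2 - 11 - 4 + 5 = 54*d^2 + 42*d - 6*r^3 + r^2*(3 - 51*d) + r*(27*d^2 - 81*d + 24) - 12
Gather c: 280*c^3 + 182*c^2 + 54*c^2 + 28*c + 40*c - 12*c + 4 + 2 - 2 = 280*c^3 + 236*c^2 + 56*c + 4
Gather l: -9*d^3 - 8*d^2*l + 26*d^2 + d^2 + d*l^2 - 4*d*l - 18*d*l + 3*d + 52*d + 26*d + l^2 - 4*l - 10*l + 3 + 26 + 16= -9*d^3 + 27*d^2 + 81*d + l^2*(d + 1) + l*(-8*d^2 - 22*d - 14) + 45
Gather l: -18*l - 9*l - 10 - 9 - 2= -27*l - 21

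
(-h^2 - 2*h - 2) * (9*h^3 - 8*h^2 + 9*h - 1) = -9*h^5 - 10*h^4 - 11*h^3 - h^2 - 16*h + 2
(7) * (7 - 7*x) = 49 - 49*x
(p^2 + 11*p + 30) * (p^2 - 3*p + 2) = p^4 + 8*p^3 - p^2 - 68*p + 60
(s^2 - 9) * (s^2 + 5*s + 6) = s^4 + 5*s^3 - 3*s^2 - 45*s - 54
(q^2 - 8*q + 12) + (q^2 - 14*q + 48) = 2*q^2 - 22*q + 60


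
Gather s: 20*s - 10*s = 10*s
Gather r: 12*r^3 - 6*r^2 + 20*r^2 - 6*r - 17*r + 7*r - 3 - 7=12*r^3 + 14*r^2 - 16*r - 10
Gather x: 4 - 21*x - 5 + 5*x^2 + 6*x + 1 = 5*x^2 - 15*x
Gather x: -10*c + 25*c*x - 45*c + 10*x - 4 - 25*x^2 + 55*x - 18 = -55*c - 25*x^2 + x*(25*c + 65) - 22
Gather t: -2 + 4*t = 4*t - 2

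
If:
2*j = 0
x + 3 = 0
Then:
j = 0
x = -3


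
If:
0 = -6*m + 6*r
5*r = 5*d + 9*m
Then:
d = -4*r/5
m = r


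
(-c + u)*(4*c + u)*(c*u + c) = -4*c^3*u - 4*c^3 + 3*c^2*u^2 + 3*c^2*u + c*u^3 + c*u^2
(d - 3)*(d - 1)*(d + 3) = d^3 - d^2 - 9*d + 9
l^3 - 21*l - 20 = (l - 5)*(l + 1)*(l + 4)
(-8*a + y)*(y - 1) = -8*a*y + 8*a + y^2 - y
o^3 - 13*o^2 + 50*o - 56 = (o - 7)*(o - 4)*(o - 2)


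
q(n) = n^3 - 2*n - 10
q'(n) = 3*n^2 - 2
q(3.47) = 24.84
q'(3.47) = 34.12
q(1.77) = -7.99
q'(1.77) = 7.40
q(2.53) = 1.13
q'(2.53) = 17.20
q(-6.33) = -250.98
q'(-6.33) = 118.21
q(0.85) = -11.09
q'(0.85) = 0.17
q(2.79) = 6.14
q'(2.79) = 21.35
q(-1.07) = -9.09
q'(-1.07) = 1.43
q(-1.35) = -9.76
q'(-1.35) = 3.47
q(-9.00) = -721.00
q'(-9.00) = 241.00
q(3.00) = 11.00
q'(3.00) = 25.00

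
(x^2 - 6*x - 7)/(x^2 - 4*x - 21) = (x + 1)/(x + 3)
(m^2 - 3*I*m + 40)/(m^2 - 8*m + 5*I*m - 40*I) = (m - 8*I)/(m - 8)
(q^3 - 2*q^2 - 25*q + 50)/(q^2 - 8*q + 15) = (q^2 + 3*q - 10)/(q - 3)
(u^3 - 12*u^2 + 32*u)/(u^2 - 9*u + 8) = u*(u - 4)/(u - 1)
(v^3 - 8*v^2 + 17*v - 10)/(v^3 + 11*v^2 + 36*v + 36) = (v^3 - 8*v^2 + 17*v - 10)/(v^3 + 11*v^2 + 36*v + 36)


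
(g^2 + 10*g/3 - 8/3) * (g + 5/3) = g^3 + 5*g^2 + 26*g/9 - 40/9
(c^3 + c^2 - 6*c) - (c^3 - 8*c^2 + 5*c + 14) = 9*c^2 - 11*c - 14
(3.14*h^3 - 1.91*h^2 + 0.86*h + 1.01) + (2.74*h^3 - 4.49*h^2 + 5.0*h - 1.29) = 5.88*h^3 - 6.4*h^2 + 5.86*h - 0.28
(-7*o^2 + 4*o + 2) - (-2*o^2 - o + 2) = -5*o^2 + 5*o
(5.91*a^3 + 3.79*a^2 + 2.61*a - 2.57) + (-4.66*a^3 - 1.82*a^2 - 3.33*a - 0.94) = 1.25*a^3 + 1.97*a^2 - 0.72*a - 3.51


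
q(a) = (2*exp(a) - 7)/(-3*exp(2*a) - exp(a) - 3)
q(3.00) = -0.03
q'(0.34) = -0.79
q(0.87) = 0.10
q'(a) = (2*exp(a) - 7)*(6*exp(2*a) + exp(a))/(-3*exp(2*a) - exp(a) - 3)^2 + 2*exp(a)/(-3*exp(2*a) - exp(a) - 3)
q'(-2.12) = -0.22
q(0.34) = 0.41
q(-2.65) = 2.22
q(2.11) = -0.04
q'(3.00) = 0.02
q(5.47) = -0.00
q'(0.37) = -0.77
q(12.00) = 0.00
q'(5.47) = 0.00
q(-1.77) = 2.04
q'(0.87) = -0.37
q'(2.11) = 0.01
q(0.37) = 0.38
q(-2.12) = 2.14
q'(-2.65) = -0.12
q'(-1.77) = -0.32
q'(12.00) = 0.00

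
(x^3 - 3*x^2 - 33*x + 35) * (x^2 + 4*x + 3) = x^5 + x^4 - 42*x^3 - 106*x^2 + 41*x + 105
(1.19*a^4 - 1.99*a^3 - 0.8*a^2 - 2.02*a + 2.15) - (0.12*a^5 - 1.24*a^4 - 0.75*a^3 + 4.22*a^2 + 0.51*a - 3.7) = -0.12*a^5 + 2.43*a^4 - 1.24*a^3 - 5.02*a^2 - 2.53*a + 5.85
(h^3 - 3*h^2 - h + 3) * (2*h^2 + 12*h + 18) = 2*h^5 + 6*h^4 - 20*h^3 - 60*h^2 + 18*h + 54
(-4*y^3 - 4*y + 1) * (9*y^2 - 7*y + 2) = -36*y^5 + 28*y^4 - 44*y^3 + 37*y^2 - 15*y + 2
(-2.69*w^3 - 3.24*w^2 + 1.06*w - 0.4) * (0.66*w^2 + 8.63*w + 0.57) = -1.7754*w^5 - 25.3531*w^4 - 28.7949*w^3 + 7.037*w^2 - 2.8478*w - 0.228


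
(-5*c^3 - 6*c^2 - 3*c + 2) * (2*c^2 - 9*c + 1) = -10*c^5 + 33*c^4 + 43*c^3 + 25*c^2 - 21*c + 2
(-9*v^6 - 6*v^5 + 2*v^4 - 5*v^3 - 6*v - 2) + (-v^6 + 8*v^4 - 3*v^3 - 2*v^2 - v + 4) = -10*v^6 - 6*v^5 + 10*v^4 - 8*v^3 - 2*v^2 - 7*v + 2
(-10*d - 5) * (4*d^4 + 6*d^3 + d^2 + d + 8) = -40*d^5 - 80*d^4 - 40*d^3 - 15*d^2 - 85*d - 40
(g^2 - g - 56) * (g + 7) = g^3 + 6*g^2 - 63*g - 392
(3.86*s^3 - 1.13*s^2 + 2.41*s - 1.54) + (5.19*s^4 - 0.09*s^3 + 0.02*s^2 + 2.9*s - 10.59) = 5.19*s^4 + 3.77*s^3 - 1.11*s^2 + 5.31*s - 12.13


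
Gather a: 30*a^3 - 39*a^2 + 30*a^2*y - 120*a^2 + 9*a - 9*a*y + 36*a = 30*a^3 + a^2*(30*y - 159) + a*(45 - 9*y)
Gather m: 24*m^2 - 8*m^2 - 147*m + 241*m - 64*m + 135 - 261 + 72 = 16*m^2 + 30*m - 54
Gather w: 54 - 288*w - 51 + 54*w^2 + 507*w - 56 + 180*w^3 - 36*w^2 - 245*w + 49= 180*w^3 + 18*w^2 - 26*w - 4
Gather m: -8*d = -8*d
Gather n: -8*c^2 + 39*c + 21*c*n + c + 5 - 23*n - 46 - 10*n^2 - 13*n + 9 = -8*c^2 + 40*c - 10*n^2 + n*(21*c - 36) - 32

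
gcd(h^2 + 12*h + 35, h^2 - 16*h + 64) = 1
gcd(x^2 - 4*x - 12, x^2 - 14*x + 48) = x - 6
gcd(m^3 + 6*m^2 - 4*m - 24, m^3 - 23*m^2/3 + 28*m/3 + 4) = m - 2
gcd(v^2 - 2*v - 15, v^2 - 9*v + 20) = v - 5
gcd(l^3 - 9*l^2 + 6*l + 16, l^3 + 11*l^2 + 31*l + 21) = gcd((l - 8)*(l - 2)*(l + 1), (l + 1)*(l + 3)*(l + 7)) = l + 1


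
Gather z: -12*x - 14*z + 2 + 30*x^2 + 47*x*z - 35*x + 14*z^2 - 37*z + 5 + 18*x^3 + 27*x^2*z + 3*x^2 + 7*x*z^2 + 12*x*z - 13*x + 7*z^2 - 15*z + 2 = 18*x^3 + 33*x^2 - 60*x + z^2*(7*x + 21) + z*(27*x^2 + 59*x - 66) + 9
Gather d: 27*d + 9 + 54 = 27*d + 63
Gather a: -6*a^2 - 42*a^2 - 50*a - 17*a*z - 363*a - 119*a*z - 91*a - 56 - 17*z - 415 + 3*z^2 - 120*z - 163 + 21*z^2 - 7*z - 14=-48*a^2 + a*(-136*z - 504) + 24*z^2 - 144*z - 648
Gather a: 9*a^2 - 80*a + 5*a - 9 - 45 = 9*a^2 - 75*a - 54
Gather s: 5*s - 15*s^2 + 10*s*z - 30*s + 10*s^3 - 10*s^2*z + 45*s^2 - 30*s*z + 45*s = 10*s^3 + s^2*(30 - 10*z) + s*(20 - 20*z)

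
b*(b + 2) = b^2 + 2*b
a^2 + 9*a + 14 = (a + 2)*(a + 7)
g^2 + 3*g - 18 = (g - 3)*(g + 6)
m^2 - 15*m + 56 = (m - 8)*(m - 7)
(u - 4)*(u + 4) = u^2 - 16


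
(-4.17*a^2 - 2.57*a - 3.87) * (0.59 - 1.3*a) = 5.421*a^3 + 0.8807*a^2 + 3.5147*a - 2.2833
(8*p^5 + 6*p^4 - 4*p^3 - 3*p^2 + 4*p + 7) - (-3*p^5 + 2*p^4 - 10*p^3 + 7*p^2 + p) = 11*p^5 + 4*p^4 + 6*p^3 - 10*p^2 + 3*p + 7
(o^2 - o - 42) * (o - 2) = o^3 - 3*o^2 - 40*o + 84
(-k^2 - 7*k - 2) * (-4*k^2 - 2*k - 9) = 4*k^4 + 30*k^3 + 31*k^2 + 67*k + 18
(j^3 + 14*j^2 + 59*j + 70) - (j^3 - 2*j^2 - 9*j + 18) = 16*j^2 + 68*j + 52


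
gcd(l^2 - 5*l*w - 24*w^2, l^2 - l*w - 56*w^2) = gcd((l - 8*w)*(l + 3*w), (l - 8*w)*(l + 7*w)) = -l + 8*w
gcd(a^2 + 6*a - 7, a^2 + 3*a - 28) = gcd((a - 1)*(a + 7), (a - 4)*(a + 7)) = a + 7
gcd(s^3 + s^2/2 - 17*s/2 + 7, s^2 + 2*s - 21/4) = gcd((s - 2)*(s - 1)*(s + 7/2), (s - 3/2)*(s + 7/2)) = s + 7/2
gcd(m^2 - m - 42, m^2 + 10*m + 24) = m + 6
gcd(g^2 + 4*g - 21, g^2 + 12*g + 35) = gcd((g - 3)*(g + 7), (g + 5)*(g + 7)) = g + 7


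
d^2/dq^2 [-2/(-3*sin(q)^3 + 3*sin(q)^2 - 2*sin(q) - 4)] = 2*(-81*sin(q)^6 + 99*sin(q)^5 + 60*sin(q)^4 - 18*sin(q)^3 + 38*sin(q)^2 - 100*sin(q) + 32)/(3*sin(q)^3 - 3*sin(q)^2 + 2*sin(q) + 4)^3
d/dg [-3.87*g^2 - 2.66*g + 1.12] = -7.74*g - 2.66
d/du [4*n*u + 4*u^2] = 4*n + 8*u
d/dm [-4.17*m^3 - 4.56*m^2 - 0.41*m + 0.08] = -12.51*m^2 - 9.12*m - 0.41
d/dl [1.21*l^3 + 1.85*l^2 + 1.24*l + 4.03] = 3.63*l^2 + 3.7*l + 1.24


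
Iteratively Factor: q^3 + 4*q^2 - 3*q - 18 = (q + 3)*(q^2 + q - 6) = (q - 2)*(q + 3)*(q + 3)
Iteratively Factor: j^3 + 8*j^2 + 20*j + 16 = (j + 4)*(j^2 + 4*j + 4) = (j + 2)*(j + 4)*(j + 2)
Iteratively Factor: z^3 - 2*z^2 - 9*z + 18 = (z - 3)*(z^2 + z - 6) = (z - 3)*(z + 3)*(z - 2)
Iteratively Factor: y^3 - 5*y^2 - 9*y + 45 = (y - 5)*(y^2 - 9) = (y - 5)*(y + 3)*(y - 3)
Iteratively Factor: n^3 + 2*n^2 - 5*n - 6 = (n + 1)*(n^2 + n - 6) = (n + 1)*(n + 3)*(n - 2)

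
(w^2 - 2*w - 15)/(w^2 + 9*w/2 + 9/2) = 2*(w - 5)/(2*w + 3)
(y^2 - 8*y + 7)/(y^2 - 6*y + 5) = (y - 7)/(y - 5)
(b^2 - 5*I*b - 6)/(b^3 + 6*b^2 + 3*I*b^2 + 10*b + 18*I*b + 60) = (b - 3*I)/(b^2 + b*(6 + 5*I) + 30*I)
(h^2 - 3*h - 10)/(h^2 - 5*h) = (h + 2)/h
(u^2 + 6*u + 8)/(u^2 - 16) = (u + 2)/(u - 4)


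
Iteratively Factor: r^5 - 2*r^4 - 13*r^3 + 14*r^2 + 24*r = (r - 2)*(r^4 - 13*r^2 - 12*r) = (r - 4)*(r - 2)*(r^3 + 4*r^2 + 3*r) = (r - 4)*(r - 2)*(r + 1)*(r^2 + 3*r) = (r - 4)*(r - 2)*(r + 1)*(r + 3)*(r)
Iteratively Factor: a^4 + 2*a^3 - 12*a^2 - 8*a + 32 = (a + 2)*(a^3 - 12*a + 16) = (a - 2)*(a + 2)*(a^2 + 2*a - 8) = (a - 2)*(a + 2)*(a + 4)*(a - 2)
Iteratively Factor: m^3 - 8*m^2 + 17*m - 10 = (m - 5)*(m^2 - 3*m + 2) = (m - 5)*(m - 1)*(m - 2)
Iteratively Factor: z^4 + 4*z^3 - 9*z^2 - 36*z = (z + 4)*(z^3 - 9*z) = (z + 3)*(z + 4)*(z^2 - 3*z) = (z - 3)*(z + 3)*(z + 4)*(z)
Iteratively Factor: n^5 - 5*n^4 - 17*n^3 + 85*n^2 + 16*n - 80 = (n - 5)*(n^4 - 17*n^2 + 16) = (n - 5)*(n + 1)*(n^3 - n^2 - 16*n + 16) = (n - 5)*(n - 1)*(n + 1)*(n^2 - 16) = (n - 5)*(n - 4)*(n - 1)*(n + 1)*(n + 4)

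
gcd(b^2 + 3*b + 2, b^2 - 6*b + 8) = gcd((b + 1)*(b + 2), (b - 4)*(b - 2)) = 1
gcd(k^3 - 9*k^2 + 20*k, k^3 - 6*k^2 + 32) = k - 4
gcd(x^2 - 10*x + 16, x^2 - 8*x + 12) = x - 2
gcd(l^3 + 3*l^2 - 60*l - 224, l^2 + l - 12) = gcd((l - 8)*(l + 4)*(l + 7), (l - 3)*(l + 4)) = l + 4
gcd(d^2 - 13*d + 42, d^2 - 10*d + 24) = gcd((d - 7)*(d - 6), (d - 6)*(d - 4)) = d - 6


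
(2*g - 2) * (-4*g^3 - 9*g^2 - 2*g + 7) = -8*g^4 - 10*g^3 + 14*g^2 + 18*g - 14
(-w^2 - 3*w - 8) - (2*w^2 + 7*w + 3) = -3*w^2 - 10*w - 11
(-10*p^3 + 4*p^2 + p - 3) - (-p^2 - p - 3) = -10*p^3 + 5*p^2 + 2*p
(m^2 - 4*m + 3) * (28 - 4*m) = -4*m^3 + 44*m^2 - 124*m + 84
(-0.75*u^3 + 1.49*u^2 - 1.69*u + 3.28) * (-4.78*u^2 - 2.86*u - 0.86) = 3.585*u^5 - 4.9772*u^4 + 4.4618*u^3 - 12.1264*u^2 - 7.9274*u - 2.8208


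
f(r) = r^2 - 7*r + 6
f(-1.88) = 22.69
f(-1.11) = 15.00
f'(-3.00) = -13.00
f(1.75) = -3.19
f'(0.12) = -6.76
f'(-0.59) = -8.18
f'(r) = 2*r - 7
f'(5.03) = 3.06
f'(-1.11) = -9.22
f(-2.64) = 31.45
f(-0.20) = 7.44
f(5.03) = -3.91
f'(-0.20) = -7.40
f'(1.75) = -3.50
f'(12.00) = 17.00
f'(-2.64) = -12.28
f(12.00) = 66.00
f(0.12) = 5.17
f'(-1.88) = -10.76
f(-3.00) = 36.00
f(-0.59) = 10.48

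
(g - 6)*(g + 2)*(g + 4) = g^3 - 28*g - 48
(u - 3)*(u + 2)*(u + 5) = u^3 + 4*u^2 - 11*u - 30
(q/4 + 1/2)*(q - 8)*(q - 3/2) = q^3/4 - 15*q^2/8 - 7*q/4 + 6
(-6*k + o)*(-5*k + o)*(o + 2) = 30*k^2*o + 60*k^2 - 11*k*o^2 - 22*k*o + o^3 + 2*o^2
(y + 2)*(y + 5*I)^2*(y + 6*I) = y^4 + 2*y^3 + 16*I*y^3 - 85*y^2 + 32*I*y^2 - 170*y - 150*I*y - 300*I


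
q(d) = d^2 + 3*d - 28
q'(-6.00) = -9.00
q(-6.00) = -10.00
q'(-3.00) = -3.00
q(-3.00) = -28.00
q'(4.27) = 11.54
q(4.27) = 3.04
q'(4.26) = 11.52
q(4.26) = 2.93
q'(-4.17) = -5.34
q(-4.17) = -23.12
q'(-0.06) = 2.88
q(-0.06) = -28.18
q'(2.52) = 8.04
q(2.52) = -14.09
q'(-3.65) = -4.30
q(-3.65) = -25.63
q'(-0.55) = 1.90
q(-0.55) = -29.35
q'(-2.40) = -1.80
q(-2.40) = -29.44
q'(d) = 2*d + 3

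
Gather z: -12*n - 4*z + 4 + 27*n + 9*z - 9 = 15*n + 5*z - 5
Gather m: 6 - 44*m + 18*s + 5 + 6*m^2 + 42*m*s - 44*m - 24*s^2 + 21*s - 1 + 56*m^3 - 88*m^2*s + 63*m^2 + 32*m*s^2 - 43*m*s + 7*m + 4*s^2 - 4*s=56*m^3 + m^2*(69 - 88*s) + m*(32*s^2 - s - 81) - 20*s^2 + 35*s + 10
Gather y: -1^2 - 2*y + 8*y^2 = 8*y^2 - 2*y - 1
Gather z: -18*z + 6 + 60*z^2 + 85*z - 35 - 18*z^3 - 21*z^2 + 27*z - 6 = -18*z^3 + 39*z^2 + 94*z - 35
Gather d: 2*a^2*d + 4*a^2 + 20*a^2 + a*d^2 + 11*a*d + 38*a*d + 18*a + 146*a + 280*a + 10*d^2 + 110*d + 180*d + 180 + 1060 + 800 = 24*a^2 + 444*a + d^2*(a + 10) + d*(2*a^2 + 49*a + 290) + 2040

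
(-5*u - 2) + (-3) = -5*u - 5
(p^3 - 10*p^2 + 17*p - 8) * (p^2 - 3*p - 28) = p^5 - 13*p^4 + 19*p^3 + 221*p^2 - 452*p + 224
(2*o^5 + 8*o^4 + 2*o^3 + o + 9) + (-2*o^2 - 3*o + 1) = 2*o^5 + 8*o^4 + 2*o^3 - 2*o^2 - 2*o + 10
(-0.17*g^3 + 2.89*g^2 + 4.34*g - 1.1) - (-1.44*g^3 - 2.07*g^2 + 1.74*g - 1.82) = 1.27*g^3 + 4.96*g^2 + 2.6*g + 0.72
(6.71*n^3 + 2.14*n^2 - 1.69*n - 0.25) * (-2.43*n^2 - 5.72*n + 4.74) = -16.3053*n^5 - 43.5814*n^4 + 23.6713*n^3 + 20.4179*n^2 - 6.5806*n - 1.185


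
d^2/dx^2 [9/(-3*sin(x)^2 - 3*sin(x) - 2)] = 27*(12*sin(x)^4 + 9*sin(x)^3 - 23*sin(x)^2 - 20*sin(x) - 2)/(3*sin(x)^2 + 3*sin(x) + 2)^3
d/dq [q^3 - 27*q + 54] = 3*q^2 - 27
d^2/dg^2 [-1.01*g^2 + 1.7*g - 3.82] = -2.02000000000000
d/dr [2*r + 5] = 2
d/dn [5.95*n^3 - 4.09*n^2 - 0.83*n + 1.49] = 17.85*n^2 - 8.18*n - 0.83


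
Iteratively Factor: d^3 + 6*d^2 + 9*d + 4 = (d + 1)*(d^2 + 5*d + 4) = (d + 1)^2*(d + 4)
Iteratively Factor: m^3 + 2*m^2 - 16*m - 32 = (m + 4)*(m^2 - 2*m - 8) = (m + 2)*(m + 4)*(m - 4)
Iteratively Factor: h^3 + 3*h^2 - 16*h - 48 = (h + 4)*(h^2 - h - 12) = (h + 3)*(h + 4)*(h - 4)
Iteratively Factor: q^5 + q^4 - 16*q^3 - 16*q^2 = (q + 1)*(q^4 - 16*q^2) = q*(q + 1)*(q^3 - 16*q) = q^2*(q + 1)*(q^2 - 16) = q^2*(q + 1)*(q + 4)*(q - 4)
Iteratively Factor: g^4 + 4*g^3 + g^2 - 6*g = (g)*(g^3 + 4*g^2 + g - 6) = g*(g + 2)*(g^2 + 2*g - 3) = g*(g + 2)*(g + 3)*(g - 1)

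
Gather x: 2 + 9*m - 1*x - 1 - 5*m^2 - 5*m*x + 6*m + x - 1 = -5*m^2 - 5*m*x + 15*m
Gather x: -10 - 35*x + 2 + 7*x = -28*x - 8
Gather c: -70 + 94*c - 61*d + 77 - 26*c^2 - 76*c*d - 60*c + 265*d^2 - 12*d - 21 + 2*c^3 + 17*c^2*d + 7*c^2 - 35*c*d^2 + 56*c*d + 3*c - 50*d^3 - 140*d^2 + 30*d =2*c^3 + c^2*(17*d - 19) + c*(-35*d^2 - 20*d + 37) - 50*d^3 + 125*d^2 - 43*d - 14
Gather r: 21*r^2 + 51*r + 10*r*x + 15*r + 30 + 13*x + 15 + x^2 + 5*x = 21*r^2 + r*(10*x + 66) + x^2 + 18*x + 45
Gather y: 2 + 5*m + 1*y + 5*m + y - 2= 10*m + 2*y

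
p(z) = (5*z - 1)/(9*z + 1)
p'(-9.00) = 0.00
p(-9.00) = 0.58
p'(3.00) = 0.02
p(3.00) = 0.50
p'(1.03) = 0.13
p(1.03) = 0.40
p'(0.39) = 0.69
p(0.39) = 0.21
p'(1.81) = 0.05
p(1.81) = 0.47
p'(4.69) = 0.01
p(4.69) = 0.52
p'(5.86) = 0.00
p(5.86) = 0.53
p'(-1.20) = 0.15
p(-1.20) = 0.71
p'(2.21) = 0.03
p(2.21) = 0.48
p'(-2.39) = 0.03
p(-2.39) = 0.63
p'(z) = -9*(5*z - 1)/(9*z + 1)^2 + 5/(9*z + 1)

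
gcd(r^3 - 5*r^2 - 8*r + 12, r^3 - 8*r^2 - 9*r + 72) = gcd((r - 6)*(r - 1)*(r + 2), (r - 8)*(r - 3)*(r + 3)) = 1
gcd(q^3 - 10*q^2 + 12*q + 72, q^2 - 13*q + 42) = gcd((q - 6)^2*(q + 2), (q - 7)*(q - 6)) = q - 6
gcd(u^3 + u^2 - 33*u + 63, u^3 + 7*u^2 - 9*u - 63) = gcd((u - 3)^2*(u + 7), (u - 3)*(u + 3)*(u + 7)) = u^2 + 4*u - 21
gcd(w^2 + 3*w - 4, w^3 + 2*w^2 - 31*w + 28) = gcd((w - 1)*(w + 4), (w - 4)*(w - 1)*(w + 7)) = w - 1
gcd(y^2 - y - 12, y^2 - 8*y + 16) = y - 4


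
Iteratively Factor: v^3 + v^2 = (v)*(v^2 + v) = v*(v + 1)*(v)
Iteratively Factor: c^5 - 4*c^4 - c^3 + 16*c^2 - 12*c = (c - 1)*(c^4 - 3*c^3 - 4*c^2 + 12*c) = (c - 2)*(c - 1)*(c^3 - c^2 - 6*c) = (c - 2)*(c - 1)*(c + 2)*(c^2 - 3*c) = c*(c - 2)*(c - 1)*(c + 2)*(c - 3)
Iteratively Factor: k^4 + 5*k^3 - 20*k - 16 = (k + 4)*(k^3 + k^2 - 4*k - 4) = (k + 2)*(k + 4)*(k^2 - k - 2) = (k - 2)*(k + 2)*(k + 4)*(k + 1)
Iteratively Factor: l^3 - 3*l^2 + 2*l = (l)*(l^2 - 3*l + 2) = l*(l - 1)*(l - 2)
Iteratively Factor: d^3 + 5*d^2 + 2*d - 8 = (d + 4)*(d^2 + d - 2) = (d - 1)*(d + 4)*(d + 2)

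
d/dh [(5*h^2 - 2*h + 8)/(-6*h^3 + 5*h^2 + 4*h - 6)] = 2*(15*h^4 - 12*h^3 + 87*h^2 - 70*h - 10)/(36*h^6 - 60*h^5 - 23*h^4 + 112*h^3 - 44*h^2 - 48*h + 36)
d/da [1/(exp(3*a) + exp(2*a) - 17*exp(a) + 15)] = (-3*exp(2*a) - 2*exp(a) + 17)*exp(a)/(exp(3*a) + exp(2*a) - 17*exp(a) + 15)^2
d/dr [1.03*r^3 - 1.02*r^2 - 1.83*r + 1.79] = 3.09*r^2 - 2.04*r - 1.83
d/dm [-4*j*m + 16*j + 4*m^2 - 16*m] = -4*j + 8*m - 16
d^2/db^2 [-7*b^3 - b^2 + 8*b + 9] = -42*b - 2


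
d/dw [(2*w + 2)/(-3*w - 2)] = 2/(3*w + 2)^2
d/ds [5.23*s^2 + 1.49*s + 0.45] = 10.46*s + 1.49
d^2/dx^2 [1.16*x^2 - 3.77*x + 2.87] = 2.32000000000000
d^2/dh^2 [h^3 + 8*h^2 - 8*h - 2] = 6*h + 16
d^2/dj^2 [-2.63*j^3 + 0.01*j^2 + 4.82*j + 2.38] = 0.02 - 15.78*j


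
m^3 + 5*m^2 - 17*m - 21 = (m - 3)*(m + 1)*(m + 7)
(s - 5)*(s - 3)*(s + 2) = s^3 - 6*s^2 - s + 30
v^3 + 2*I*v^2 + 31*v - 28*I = (v - 4*I)*(v - I)*(v + 7*I)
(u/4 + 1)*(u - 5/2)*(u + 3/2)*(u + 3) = u^4/4 + 3*u^3/2 + 5*u^2/16 - 153*u/16 - 45/4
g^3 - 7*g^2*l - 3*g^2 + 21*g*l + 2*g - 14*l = (g - 2)*(g - 1)*(g - 7*l)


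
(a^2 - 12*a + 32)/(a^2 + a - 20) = (a - 8)/(a + 5)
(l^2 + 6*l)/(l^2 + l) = (l + 6)/(l + 1)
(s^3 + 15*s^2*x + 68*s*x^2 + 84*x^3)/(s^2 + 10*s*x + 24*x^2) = (s^2 + 9*s*x + 14*x^2)/(s + 4*x)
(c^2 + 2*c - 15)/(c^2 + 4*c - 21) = (c + 5)/(c + 7)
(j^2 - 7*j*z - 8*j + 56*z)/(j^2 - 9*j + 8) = (j - 7*z)/(j - 1)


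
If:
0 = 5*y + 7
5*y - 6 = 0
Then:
No Solution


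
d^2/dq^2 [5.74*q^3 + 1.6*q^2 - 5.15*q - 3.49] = 34.44*q + 3.2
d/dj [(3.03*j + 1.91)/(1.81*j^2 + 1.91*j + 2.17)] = (-5.4843*j^2 - 6.9142*j + 2.927)/(3.2761*j^4 + 6.9142*j^3 + 11.5035*j^2 + 8.2894*j + 4.7089)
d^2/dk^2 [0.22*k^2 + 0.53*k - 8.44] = 0.440000000000000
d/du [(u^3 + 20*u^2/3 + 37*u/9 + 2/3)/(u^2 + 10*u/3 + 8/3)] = (27*u^4 + 180*u^3 + 705*u^2 + 924*u + 236)/(3*(9*u^4 + 60*u^3 + 148*u^2 + 160*u + 64))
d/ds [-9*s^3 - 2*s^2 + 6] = s*(-27*s - 4)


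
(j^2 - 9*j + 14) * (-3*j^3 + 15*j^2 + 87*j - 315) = -3*j^5 + 42*j^4 - 90*j^3 - 888*j^2 + 4053*j - 4410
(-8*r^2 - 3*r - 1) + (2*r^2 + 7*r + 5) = -6*r^2 + 4*r + 4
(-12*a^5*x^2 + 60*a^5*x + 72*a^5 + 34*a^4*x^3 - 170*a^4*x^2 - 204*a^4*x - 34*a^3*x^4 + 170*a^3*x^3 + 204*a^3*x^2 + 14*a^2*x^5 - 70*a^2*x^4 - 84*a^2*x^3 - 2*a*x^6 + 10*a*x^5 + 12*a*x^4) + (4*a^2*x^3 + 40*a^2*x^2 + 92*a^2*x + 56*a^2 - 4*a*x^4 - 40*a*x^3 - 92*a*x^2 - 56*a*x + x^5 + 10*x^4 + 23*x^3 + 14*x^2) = -12*a^5*x^2 + 60*a^5*x + 72*a^5 + 34*a^4*x^3 - 170*a^4*x^2 - 204*a^4*x - 34*a^3*x^4 + 170*a^3*x^3 + 204*a^3*x^2 + 14*a^2*x^5 - 70*a^2*x^4 - 80*a^2*x^3 + 40*a^2*x^2 + 92*a^2*x + 56*a^2 - 2*a*x^6 + 10*a*x^5 + 8*a*x^4 - 40*a*x^3 - 92*a*x^2 - 56*a*x + x^5 + 10*x^4 + 23*x^3 + 14*x^2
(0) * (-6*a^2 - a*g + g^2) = 0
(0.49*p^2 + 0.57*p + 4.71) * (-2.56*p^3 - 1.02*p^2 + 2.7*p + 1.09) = -1.2544*p^5 - 1.959*p^4 - 11.316*p^3 - 2.7311*p^2 + 13.3383*p + 5.1339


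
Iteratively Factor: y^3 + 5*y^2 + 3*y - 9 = (y + 3)*(y^2 + 2*y - 3) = (y + 3)^2*(y - 1)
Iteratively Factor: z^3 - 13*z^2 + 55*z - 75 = (z - 3)*(z^2 - 10*z + 25) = (z - 5)*(z - 3)*(z - 5)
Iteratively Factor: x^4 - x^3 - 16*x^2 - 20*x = (x + 2)*(x^3 - 3*x^2 - 10*x) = (x + 2)^2*(x^2 - 5*x) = x*(x + 2)^2*(x - 5)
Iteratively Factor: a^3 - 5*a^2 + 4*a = (a - 4)*(a^2 - a) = a*(a - 4)*(a - 1)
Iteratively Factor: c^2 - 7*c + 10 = (c - 2)*(c - 5)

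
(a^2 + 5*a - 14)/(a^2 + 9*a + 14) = (a - 2)/(a + 2)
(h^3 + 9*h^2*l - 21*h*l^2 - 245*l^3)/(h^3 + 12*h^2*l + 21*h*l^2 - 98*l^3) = (h - 5*l)/(h - 2*l)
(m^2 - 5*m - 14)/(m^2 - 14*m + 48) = (m^2 - 5*m - 14)/(m^2 - 14*m + 48)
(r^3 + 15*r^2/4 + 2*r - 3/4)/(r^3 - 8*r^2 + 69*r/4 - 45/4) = (4*r^3 + 15*r^2 + 8*r - 3)/(4*r^3 - 32*r^2 + 69*r - 45)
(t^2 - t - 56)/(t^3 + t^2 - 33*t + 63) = (t - 8)/(t^2 - 6*t + 9)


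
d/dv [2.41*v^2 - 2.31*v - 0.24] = 4.82*v - 2.31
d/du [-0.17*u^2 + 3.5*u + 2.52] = 3.5 - 0.34*u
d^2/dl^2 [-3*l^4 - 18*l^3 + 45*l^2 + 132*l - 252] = -36*l^2 - 108*l + 90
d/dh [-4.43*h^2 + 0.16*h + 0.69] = 0.16 - 8.86*h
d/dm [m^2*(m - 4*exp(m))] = m*(-4*m*exp(m) + 3*m - 8*exp(m))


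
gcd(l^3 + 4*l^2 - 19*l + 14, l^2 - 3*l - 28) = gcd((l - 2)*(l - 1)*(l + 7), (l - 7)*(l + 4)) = 1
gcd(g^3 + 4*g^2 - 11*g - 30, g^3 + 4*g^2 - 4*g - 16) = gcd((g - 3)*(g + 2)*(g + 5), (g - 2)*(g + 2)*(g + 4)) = g + 2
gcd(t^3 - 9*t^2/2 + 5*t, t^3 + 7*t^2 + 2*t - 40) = t - 2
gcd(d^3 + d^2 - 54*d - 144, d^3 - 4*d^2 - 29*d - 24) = d^2 - 5*d - 24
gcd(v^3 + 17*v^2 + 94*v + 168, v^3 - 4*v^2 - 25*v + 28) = v + 4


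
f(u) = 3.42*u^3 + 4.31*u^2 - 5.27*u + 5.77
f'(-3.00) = 61.21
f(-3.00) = -31.97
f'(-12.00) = 1368.73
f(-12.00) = -5220.11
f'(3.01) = 113.63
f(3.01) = 122.22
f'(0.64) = 4.45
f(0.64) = 5.06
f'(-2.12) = 22.57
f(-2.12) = 3.73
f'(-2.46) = 35.61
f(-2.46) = -6.10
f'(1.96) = 51.04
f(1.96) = 37.75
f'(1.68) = 38.17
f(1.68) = 25.30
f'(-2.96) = 59.11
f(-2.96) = -29.56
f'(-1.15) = -1.61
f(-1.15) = 12.33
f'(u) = 10.26*u^2 + 8.62*u - 5.27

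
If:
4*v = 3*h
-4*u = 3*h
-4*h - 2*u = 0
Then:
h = 0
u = 0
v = 0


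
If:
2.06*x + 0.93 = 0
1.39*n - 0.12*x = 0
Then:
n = -0.04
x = -0.45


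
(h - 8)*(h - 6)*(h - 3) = h^3 - 17*h^2 + 90*h - 144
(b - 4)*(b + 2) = b^2 - 2*b - 8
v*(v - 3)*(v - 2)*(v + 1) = v^4 - 4*v^3 + v^2 + 6*v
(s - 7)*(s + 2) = s^2 - 5*s - 14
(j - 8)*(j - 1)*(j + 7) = j^3 - 2*j^2 - 55*j + 56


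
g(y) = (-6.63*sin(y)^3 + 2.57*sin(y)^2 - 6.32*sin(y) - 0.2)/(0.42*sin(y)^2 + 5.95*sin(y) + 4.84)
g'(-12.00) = -0.65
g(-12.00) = -0.48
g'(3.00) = 0.85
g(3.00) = -0.19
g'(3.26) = 1.93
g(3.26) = 0.14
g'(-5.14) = -0.49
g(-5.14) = -0.83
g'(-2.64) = 10.36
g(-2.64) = 2.01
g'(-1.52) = -6.17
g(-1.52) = -22.36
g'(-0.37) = -5.58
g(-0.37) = 1.00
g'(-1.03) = -13595.84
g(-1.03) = 236.30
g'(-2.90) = 3.18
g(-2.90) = 0.45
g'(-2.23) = 231.72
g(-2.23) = 24.25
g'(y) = (-0.84*sin(y)*cos(y) - 5.95*cos(y))*(-6.63*sin(y)^3 + 2.57*sin(y)^2 - 6.32*sin(y) - 0.2)/(0.42*sin(y)^2 + 5.95*sin(y) + 4.84)^2 + (-19.89*sin(y)^2*cos(y) + 5.14*sin(y)*cos(y) - 6.32*cos(y))/(0.42*sin(y)^2 + 5.95*sin(y) + 4.84)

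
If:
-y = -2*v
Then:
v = y/2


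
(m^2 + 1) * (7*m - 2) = 7*m^3 - 2*m^2 + 7*m - 2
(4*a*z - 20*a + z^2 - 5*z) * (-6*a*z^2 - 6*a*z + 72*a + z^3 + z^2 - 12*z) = -24*a^2*z^3 + 96*a^2*z^2 + 408*a^2*z - 1440*a^2 - 2*a*z^4 + 8*a*z^3 + 34*a*z^2 - 120*a*z + z^5 - 4*z^4 - 17*z^3 + 60*z^2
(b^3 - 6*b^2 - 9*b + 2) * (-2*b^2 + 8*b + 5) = -2*b^5 + 20*b^4 - 25*b^3 - 106*b^2 - 29*b + 10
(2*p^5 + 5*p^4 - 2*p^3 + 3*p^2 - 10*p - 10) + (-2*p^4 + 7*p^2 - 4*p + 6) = 2*p^5 + 3*p^4 - 2*p^3 + 10*p^2 - 14*p - 4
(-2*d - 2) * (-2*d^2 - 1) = 4*d^3 + 4*d^2 + 2*d + 2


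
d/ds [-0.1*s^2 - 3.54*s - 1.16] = -0.2*s - 3.54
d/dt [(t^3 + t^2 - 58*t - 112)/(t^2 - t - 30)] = (t^4 - 2*t^3 - 33*t^2 + 164*t + 1628)/(t^4 - 2*t^3 - 59*t^2 + 60*t + 900)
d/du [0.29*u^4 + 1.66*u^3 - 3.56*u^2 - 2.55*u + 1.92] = 1.16*u^3 + 4.98*u^2 - 7.12*u - 2.55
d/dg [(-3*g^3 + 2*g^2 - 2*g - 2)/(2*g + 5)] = (-12*g^3 - 41*g^2 + 20*g - 6)/(4*g^2 + 20*g + 25)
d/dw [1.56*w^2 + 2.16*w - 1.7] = 3.12*w + 2.16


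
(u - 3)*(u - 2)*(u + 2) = u^3 - 3*u^2 - 4*u + 12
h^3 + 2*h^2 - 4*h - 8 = (h - 2)*(h + 2)^2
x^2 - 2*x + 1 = (x - 1)^2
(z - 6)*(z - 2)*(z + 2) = z^3 - 6*z^2 - 4*z + 24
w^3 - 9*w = w*(w - 3)*(w + 3)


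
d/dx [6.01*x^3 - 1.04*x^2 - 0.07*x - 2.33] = 18.03*x^2 - 2.08*x - 0.07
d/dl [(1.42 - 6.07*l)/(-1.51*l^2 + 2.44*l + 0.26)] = (-9.1657*l^2 + 4.2884*l - 5.043)/(2.2801*l^4 - 7.3688*l^3 + 5.1684*l^2 + 1.2688*l + 0.0676)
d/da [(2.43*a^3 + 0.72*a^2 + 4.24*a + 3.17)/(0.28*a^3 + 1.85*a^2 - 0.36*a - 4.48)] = (4.2939*a^4 - 4.124*a^3 - 43.4252*a^2 - 18.1802*a - 17.854)/(0.0784*a^6 + 1.036*a^5 + 3.2209*a^4 - 3.8408*a^3 - 16.4464*a^2 + 3.2256*a + 20.0704)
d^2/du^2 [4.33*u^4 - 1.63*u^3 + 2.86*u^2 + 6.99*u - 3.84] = 51.96*u^2 - 9.78*u + 5.72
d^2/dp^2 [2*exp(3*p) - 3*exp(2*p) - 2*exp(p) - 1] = (18*exp(2*p) - 12*exp(p) - 2)*exp(p)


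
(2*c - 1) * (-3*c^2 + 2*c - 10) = -6*c^3 + 7*c^2 - 22*c + 10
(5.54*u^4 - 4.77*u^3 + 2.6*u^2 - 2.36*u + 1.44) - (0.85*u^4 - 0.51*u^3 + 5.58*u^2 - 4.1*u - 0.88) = 4.69*u^4 - 4.26*u^3 - 2.98*u^2 + 1.74*u + 2.32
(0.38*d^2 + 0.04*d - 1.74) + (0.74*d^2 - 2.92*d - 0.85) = 1.12*d^2 - 2.88*d - 2.59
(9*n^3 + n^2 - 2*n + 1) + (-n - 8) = 9*n^3 + n^2 - 3*n - 7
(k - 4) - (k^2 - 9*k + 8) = -k^2 + 10*k - 12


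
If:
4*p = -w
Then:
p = -w/4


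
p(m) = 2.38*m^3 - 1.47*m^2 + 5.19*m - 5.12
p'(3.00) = 60.63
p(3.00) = 61.48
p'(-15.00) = 1655.79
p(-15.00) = -8446.22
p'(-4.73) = 178.84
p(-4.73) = -314.42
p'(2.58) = 45.13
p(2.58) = 39.36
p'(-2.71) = 65.59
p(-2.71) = -77.35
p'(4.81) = 156.24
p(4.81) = 250.69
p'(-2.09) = 42.52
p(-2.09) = -44.12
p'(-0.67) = 10.36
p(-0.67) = -9.97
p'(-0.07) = 5.43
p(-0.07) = -5.49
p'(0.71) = 6.70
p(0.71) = -1.32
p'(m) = 7.14*m^2 - 2.94*m + 5.19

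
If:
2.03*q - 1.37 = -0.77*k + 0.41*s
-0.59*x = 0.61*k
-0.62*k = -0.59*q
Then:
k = -0.967213114754098*x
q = -1.01639344262295*x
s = -6.84886045581767*x - 3.34146341463415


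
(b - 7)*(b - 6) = b^2 - 13*b + 42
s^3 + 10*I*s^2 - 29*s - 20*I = (s + I)*(s + 4*I)*(s + 5*I)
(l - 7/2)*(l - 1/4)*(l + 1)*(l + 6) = l^4 + 13*l^3/4 - 155*l^2/8 - 131*l/8 + 21/4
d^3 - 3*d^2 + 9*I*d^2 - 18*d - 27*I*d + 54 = (d - 3)*(d + 3*I)*(d + 6*I)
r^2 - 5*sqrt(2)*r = r*(r - 5*sqrt(2))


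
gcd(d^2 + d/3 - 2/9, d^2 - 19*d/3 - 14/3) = d + 2/3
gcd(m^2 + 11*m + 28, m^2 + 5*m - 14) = m + 7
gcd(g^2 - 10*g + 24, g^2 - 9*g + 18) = g - 6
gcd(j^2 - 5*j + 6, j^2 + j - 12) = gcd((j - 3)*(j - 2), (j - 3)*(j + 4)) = j - 3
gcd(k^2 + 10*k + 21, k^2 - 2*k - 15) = k + 3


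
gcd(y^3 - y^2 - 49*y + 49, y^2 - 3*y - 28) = y - 7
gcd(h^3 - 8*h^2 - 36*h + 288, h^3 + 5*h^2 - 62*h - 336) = h^2 - 2*h - 48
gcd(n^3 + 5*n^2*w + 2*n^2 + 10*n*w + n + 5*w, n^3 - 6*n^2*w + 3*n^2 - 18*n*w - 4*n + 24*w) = 1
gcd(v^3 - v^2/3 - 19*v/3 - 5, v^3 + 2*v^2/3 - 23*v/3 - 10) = v^2 - 4*v/3 - 5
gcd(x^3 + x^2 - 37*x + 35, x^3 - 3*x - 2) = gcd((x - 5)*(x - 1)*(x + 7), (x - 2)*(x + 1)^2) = 1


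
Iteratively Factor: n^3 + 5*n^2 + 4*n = (n + 1)*(n^2 + 4*n) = (n + 1)*(n + 4)*(n)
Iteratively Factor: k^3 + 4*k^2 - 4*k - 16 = (k + 2)*(k^2 + 2*k - 8) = (k + 2)*(k + 4)*(k - 2)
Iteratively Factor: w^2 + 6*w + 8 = (w + 2)*(w + 4)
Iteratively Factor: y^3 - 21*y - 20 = (y - 5)*(y^2 + 5*y + 4) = (y - 5)*(y + 1)*(y + 4)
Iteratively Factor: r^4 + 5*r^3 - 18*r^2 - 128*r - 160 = (r - 5)*(r^3 + 10*r^2 + 32*r + 32) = (r - 5)*(r + 2)*(r^2 + 8*r + 16) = (r - 5)*(r + 2)*(r + 4)*(r + 4)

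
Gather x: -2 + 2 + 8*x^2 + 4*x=8*x^2 + 4*x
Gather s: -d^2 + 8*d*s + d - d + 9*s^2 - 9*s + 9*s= -d^2 + 8*d*s + 9*s^2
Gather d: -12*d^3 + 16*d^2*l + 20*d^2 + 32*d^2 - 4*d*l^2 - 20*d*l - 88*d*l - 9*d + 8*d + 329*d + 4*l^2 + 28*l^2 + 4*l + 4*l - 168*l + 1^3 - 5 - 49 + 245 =-12*d^3 + d^2*(16*l + 52) + d*(-4*l^2 - 108*l + 328) + 32*l^2 - 160*l + 192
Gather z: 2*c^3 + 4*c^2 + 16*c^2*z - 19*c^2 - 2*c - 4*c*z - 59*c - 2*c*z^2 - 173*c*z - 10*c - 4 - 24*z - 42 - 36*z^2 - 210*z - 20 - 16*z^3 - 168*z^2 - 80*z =2*c^3 - 15*c^2 - 71*c - 16*z^3 + z^2*(-2*c - 204) + z*(16*c^2 - 177*c - 314) - 66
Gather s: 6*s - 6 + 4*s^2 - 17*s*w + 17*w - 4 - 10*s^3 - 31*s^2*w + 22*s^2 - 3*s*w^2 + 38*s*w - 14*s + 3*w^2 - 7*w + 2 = -10*s^3 + s^2*(26 - 31*w) + s*(-3*w^2 + 21*w - 8) + 3*w^2 + 10*w - 8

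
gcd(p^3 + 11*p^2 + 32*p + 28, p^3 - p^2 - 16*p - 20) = p^2 + 4*p + 4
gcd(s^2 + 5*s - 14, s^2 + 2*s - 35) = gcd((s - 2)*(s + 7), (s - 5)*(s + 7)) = s + 7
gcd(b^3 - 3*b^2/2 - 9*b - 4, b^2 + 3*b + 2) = b + 2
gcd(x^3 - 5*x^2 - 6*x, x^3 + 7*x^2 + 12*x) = x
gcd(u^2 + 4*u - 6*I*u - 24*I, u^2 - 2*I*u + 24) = u - 6*I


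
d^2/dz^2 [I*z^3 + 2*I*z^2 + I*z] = I*(6*z + 4)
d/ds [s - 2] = 1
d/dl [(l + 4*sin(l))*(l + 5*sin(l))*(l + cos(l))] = -(l + 4*sin(l))*(l + 5*sin(l))*(sin(l) - 1) + (l + 4*sin(l))*(l + cos(l))*(5*cos(l) + 1) + (l + 5*sin(l))*(l + cos(l))*(4*cos(l) + 1)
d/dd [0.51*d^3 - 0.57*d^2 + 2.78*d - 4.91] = 1.53*d^2 - 1.14*d + 2.78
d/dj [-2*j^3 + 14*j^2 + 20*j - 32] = -6*j^2 + 28*j + 20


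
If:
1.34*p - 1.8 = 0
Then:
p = 1.34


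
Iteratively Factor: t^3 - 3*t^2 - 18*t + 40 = (t + 4)*(t^2 - 7*t + 10) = (t - 2)*(t + 4)*(t - 5)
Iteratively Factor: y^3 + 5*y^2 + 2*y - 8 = (y + 2)*(y^2 + 3*y - 4) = (y + 2)*(y + 4)*(y - 1)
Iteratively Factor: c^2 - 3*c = (c - 3)*(c)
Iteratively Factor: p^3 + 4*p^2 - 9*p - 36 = (p + 3)*(p^2 + p - 12) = (p - 3)*(p + 3)*(p + 4)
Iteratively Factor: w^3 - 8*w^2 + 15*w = (w - 3)*(w^2 - 5*w) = w*(w - 3)*(w - 5)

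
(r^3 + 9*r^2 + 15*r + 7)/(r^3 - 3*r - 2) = (r + 7)/(r - 2)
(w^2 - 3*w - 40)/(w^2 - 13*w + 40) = (w + 5)/(w - 5)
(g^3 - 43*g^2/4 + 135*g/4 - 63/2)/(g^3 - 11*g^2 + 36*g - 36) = (g - 7/4)/(g - 2)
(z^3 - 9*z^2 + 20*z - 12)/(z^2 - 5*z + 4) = (z^2 - 8*z + 12)/(z - 4)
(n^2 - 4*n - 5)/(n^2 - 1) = (n - 5)/(n - 1)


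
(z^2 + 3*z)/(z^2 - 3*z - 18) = z/(z - 6)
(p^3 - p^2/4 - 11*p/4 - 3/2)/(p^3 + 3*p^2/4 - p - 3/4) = (p - 2)/(p - 1)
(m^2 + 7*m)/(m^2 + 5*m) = (m + 7)/(m + 5)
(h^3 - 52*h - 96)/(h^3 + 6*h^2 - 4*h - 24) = (h - 8)/(h - 2)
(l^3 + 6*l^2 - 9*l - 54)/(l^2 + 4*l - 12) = (l^2 - 9)/(l - 2)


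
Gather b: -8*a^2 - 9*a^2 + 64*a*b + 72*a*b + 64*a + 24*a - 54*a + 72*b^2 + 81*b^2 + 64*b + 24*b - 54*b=-17*a^2 + 34*a + 153*b^2 + b*(136*a + 34)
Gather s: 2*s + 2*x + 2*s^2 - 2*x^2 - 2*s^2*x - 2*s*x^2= s^2*(2 - 2*x) + s*(2 - 2*x^2) - 2*x^2 + 2*x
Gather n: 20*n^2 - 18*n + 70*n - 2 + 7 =20*n^2 + 52*n + 5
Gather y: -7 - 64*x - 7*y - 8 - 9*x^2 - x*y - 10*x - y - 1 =-9*x^2 - 74*x + y*(-x - 8) - 16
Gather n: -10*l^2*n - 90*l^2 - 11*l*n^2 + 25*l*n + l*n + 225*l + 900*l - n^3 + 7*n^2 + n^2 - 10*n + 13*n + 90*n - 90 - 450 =-90*l^2 + 1125*l - n^3 + n^2*(8 - 11*l) + n*(-10*l^2 + 26*l + 93) - 540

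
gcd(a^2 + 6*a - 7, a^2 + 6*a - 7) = a^2 + 6*a - 7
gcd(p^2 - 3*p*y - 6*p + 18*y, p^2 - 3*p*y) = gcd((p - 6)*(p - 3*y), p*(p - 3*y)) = -p + 3*y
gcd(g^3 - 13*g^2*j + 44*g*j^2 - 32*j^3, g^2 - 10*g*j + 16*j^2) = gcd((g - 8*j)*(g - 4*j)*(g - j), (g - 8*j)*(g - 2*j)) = g - 8*j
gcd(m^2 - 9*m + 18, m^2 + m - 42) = m - 6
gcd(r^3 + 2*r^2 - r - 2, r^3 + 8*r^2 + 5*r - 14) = r^2 + r - 2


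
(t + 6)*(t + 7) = t^2 + 13*t + 42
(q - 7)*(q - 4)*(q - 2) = q^3 - 13*q^2 + 50*q - 56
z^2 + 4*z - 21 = (z - 3)*(z + 7)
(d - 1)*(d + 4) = d^2 + 3*d - 4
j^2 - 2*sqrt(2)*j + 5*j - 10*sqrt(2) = (j + 5)*(j - 2*sqrt(2))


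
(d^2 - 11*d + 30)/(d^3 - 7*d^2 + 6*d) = (d - 5)/(d*(d - 1))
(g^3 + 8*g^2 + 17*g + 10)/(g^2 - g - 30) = (g^2 + 3*g + 2)/(g - 6)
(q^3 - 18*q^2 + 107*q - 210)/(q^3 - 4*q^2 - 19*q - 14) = (q^2 - 11*q + 30)/(q^2 + 3*q + 2)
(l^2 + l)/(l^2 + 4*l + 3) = l/(l + 3)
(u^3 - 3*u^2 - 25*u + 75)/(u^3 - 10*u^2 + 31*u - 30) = (u + 5)/(u - 2)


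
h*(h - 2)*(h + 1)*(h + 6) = h^4 + 5*h^3 - 8*h^2 - 12*h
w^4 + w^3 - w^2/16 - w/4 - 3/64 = (w - 1/2)*(w + 1/4)*(w + 1/2)*(w + 3/4)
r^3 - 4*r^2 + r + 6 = (r - 3)*(r - 2)*(r + 1)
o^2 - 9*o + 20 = (o - 5)*(o - 4)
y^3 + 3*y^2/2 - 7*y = y*(y - 2)*(y + 7/2)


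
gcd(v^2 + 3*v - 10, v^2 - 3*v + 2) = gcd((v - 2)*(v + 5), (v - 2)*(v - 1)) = v - 2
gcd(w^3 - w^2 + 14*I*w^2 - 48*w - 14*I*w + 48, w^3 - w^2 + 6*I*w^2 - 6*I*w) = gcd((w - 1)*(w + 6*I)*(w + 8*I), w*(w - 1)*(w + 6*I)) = w^2 + w*(-1 + 6*I) - 6*I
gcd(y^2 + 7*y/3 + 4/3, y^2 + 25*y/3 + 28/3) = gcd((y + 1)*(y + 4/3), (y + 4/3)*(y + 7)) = y + 4/3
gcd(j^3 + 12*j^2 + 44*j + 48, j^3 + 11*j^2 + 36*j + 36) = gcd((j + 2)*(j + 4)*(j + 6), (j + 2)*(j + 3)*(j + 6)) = j^2 + 8*j + 12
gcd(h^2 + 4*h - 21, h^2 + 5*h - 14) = h + 7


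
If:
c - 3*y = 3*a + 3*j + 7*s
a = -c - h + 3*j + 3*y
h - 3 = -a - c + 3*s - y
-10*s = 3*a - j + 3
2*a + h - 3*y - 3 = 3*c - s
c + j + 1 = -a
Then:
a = 12/31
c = -32/31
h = 50/31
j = -11/31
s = -14/31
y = 21/31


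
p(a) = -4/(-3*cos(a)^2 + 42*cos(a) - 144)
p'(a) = -4*(-6*sin(a)*cos(a) + 42*sin(a))/(-3*cos(a)^2 + 42*cos(a) - 144)^2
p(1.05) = 0.03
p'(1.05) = -0.01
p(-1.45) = 0.03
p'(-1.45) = 0.01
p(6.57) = 0.04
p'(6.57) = -0.00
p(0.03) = 0.04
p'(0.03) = -0.00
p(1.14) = 0.03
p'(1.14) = -0.01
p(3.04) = 0.02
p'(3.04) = -0.00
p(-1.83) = 0.03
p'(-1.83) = 0.01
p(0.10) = 0.04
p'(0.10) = -0.00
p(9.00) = 0.02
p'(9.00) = 0.00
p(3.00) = 0.02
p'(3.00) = 0.00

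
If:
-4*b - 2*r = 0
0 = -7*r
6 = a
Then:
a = 6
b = 0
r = 0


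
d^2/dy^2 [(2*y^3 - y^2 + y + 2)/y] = 4 + 4/y^3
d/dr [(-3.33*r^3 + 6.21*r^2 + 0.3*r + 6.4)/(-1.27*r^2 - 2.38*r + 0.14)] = (4.2291*r^4 + 15.8508*r^3 - 15.7974*r^2 + 17.9948*r + 15.274)/(1.6129*r^4 + 6.0452*r^3 + 5.3088*r^2 - 0.6664*r + 0.0196)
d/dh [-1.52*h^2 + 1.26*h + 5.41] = 1.26 - 3.04*h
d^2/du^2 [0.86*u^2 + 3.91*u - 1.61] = 1.72000000000000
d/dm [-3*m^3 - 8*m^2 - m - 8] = -9*m^2 - 16*m - 1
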